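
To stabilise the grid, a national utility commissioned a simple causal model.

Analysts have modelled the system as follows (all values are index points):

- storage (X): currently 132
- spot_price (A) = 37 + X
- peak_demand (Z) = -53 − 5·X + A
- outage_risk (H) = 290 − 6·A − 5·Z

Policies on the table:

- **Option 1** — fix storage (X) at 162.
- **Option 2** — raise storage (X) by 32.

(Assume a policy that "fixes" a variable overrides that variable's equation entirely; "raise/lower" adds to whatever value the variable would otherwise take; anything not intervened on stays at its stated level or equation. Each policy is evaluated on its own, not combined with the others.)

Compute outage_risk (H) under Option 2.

2444

Option 2 (X + 32):
  X = 132 + 32 = 164
  A = 37 + 164 = 201
  Z = -53 − 5·164 + 201 = -672
  H = 290 − 6·201 − 5·(-672) = 2444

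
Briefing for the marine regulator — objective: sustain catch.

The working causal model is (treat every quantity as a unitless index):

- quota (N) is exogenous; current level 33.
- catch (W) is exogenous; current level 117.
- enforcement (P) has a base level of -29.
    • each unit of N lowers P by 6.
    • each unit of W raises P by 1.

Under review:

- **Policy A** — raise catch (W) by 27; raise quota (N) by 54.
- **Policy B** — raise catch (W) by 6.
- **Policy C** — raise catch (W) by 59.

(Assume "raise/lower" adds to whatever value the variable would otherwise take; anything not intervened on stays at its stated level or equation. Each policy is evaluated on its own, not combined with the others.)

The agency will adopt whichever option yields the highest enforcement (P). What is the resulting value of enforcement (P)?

Policy A (W + 27, N + 54):
  N = 33 + 54 = 87
  W = 117 + 27 = 144
  P = -29 − 6·87 + 144 = -407
Policy B (W + 6):
  N = 33
  W = 117 + 6 = 123
  P = -29 − 6·33 + 123 = -104
Policy C (W + 59):
  N = 33
  W = 117 + 59 = 176
  P = -29 − 6·33 + 176 = -51
Comparing — Policy A: P=-407, Policy B: P=-104, Policy C: P=-51. Highest is -51 (Policy C).

-51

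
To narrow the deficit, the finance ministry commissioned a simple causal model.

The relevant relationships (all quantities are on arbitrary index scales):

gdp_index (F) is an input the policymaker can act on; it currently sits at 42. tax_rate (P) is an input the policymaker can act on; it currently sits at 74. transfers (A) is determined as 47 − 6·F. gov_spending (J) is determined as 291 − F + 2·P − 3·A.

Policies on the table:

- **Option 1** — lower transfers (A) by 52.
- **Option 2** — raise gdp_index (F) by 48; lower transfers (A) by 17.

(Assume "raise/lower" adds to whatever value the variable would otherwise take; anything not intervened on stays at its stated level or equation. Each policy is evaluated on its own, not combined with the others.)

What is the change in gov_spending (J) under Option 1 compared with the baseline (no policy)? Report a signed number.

156

Baseline:
  F = 42
  P = 74
  A = 47 − 6·42 = -205
  J = 291 − 42 + 2·74 − 3·(-205) = 1012
Option 1 (A − 52):
  F = 42
  P = 74
  A = 47 − 6·42 (−52 from intervention) = -257
  J = 291 − 42 + 2·74 − 3·(-257) = 1168
Change in J: 1168 − 1012 = 156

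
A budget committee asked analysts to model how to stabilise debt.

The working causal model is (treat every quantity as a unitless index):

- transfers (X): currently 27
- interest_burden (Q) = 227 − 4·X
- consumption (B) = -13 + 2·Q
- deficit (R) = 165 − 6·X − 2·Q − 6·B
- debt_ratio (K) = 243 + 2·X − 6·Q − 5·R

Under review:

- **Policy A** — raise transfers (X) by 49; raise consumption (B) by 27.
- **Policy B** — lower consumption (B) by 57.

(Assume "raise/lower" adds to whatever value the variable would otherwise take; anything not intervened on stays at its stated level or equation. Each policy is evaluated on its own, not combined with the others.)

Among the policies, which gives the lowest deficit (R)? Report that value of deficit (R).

-1243

Policy A (X + 49, B + 27):
  X = 27 + 49 = 76
  Q = 227 − 4·76 = -77
  B = -13 + 2·(-77) (+27 from intervention) = -140
  R = 165 − 6·76 − 2·(-77) − 6·(-140) = 703
Policy B (B − 57):
  X = 27
  Q = 227 − 4·27 = 119
  B = -13 + 2·119 (−57 from intervention) = 168
  R = 165 − 6·27 − 2·119 − 6·168 = -1243
Comparing — Policy A: R=703, Policy B: R=-1243. Lowest is -1243 (Policy B).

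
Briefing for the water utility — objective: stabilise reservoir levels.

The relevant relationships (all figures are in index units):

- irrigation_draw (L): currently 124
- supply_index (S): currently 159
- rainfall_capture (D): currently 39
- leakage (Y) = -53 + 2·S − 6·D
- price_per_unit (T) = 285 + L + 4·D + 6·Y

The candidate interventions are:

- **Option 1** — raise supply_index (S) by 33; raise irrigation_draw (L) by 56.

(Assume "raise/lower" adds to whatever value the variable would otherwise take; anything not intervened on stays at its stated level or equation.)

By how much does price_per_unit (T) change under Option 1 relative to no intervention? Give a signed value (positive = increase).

452

Baseline:
  L = 124
  S = 159
  D = 39
  Y = -53 + 2·159 − 6·39 = 31
  T = 285 + 124 + 4·39 + 6·31 = 751
Option 1 (S + 33, L + 56):
  L = 124 + 56 = 180
  S = 159 + 33 = 192
  D = 39
  Y = -53 + 2·192 − 6·39 = 97
  T = 285 + 180 + 4·39 + 6·97 = 1203
Change in T: 1203 − 751 = 452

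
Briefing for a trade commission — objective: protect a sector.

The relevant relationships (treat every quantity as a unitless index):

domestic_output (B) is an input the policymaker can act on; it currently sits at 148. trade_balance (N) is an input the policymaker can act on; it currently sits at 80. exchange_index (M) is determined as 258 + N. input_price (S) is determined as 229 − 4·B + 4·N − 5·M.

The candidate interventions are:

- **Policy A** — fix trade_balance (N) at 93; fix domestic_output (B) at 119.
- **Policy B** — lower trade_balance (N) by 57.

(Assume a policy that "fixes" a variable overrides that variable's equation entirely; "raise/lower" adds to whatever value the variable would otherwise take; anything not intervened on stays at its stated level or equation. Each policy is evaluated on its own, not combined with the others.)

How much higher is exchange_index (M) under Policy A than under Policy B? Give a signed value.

Policy A (N := 93, B := 119):
  N = 93
  M = 258 + 93 = 351
Policy B (N − 57):
  N = 80 − 57 = 23
  M = 258 + 23 = 281
M: 351 − 281 = 70

70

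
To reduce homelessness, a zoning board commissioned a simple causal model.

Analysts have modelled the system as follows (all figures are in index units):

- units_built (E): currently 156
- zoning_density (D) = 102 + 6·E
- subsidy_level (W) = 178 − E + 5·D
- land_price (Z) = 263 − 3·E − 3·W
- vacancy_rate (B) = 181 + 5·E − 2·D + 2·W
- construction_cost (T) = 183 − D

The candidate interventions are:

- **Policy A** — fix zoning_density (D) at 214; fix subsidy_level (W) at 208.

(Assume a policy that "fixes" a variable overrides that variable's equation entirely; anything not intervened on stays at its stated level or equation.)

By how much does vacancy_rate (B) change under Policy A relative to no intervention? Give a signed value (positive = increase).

-8360

Baseline:
  E = 156
  D = 102 + 6·156 = 1038
  W = 178 − 156 + 5·1038 = 5212
  B = 181 + 5·156 − 2·1038 + 2·5212 = 9309
Policy A (D := 214, W := 208):
  E = 156
  D = 214
  W = 208
  B = 181 + 5·156 − 2·214 + 2·208 = 949
Change in B: 949 − 9309 = -8360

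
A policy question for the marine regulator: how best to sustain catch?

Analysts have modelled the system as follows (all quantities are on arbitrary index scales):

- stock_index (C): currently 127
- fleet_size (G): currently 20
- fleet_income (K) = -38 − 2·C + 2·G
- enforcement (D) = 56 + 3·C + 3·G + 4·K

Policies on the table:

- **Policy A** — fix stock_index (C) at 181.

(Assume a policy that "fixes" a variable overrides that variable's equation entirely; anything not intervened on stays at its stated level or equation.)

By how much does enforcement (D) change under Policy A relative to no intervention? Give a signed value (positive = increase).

-270

Baseline:
  C = 127
  G = 20
  K = -38 − 2·127 + 2·20 = -252
  D = 56 + 3·127 + 3·20 + 4·(-252) = -511
Policy A (C := 181):
  C = 181
  G = 20
  K = -38 − 2·181 + 2·20 = -360
  D = 56 + 3·181 + 3·20 + 4·(-360) = -781
Change in D: -781 − (-511) = -270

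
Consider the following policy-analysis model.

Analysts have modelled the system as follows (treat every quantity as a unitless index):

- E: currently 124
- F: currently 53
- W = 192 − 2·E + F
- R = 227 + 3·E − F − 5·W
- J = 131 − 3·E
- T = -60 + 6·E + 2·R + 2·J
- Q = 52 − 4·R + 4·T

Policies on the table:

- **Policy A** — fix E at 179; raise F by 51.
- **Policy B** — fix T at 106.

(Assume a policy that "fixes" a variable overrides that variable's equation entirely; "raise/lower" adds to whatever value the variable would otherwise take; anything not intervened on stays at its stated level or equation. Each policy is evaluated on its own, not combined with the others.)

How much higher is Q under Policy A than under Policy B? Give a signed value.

6508

Policy A (E := 179, F + 51):
  E = 179
  F = 53 + 51 = 104
  W = 192 − 2·179 + 104 = -62
  R = 227 + 3·179 − 104 − 5·(-62) = 970
  J = 131 − 3·179 = -406
  T = -60 + 6·179 + 2·970 + 2·(-406) = 2142
  Q = 52 − 4·970 + 4·2142 = 4740
Policy B (T := 106):
  E = 124
  F = 53
  W = 192 − 2·124 + 53 = -3
  R = 227 + 3·124 − 53 − 5·(-3) = 561
  J = 131 − 3·124 = -241
  T = 106
  Q = 52 − 4·561 + 4·106 = -1768
Q: 4740 − (-1768) = 6508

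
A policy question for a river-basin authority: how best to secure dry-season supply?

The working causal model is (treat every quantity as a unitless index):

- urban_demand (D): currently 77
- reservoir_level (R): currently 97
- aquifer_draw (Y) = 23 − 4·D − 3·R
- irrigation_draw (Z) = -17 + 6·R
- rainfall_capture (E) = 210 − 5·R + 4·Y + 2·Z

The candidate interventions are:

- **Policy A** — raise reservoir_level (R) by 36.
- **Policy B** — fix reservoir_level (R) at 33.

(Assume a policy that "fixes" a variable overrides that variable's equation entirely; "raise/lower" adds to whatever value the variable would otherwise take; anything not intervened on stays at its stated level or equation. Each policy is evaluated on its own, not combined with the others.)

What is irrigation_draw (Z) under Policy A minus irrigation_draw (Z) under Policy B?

600

Policy A (R + 36):
  R = 97 + 36 = 133
  Z = -17 + 6·133 = 781
Policy B (R := 33):
  R = 33
  Z = -17 + 6·33 = 181
Z: 781 − 181 = 600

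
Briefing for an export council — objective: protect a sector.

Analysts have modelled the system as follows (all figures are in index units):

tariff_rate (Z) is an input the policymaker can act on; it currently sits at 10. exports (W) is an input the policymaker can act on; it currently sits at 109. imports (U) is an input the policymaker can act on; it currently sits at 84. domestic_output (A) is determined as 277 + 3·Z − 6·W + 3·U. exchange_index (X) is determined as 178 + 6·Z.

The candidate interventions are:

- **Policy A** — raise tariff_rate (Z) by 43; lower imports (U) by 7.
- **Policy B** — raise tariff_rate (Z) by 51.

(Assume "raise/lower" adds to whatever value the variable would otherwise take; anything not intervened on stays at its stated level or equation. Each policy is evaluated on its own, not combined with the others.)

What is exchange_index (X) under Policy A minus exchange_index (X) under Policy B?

Policy A (Z + 43, U − 7):
  Z = 10 + 43 = 53
  X = 178 + 6·53 = 496
Policy B (Z + 51):
  Z = 10 + 51 = 61
  X = 178 + 6·61 = 544
X: 496 − 544 = -48

-48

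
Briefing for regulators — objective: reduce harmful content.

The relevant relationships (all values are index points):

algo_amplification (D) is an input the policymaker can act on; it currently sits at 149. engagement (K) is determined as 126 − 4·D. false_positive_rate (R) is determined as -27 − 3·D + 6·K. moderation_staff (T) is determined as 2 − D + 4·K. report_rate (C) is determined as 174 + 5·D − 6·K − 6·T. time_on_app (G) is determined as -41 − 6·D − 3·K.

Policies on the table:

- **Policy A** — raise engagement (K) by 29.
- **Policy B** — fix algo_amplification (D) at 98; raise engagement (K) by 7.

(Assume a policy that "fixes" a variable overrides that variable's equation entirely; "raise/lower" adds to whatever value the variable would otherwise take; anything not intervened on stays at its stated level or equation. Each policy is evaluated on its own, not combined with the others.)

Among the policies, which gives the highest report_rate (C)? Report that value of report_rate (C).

15031

Policy A (K + 29):
  D = 149
  K = 126 − 4·149 (+29 from intervention) = -441
  T = 2 − 149 + 4·(-441) = -1911
  C = 174 + 5·149 − 6·(-441) − 6·(-1911) = 15031
Policy B (D := 98, K + 7):
  D = 98
  K = 126 − 4·98 (+7 from intervention) = -259
  T = 2 − 98 + 4·(-259) = -1132
  C = 174 + 5·98 − 6·(-259) − 6·(-1132) = 9010
Comparing — Policy A: C=15031, Policy B: C=9010. Highest is 15031 (Policy A).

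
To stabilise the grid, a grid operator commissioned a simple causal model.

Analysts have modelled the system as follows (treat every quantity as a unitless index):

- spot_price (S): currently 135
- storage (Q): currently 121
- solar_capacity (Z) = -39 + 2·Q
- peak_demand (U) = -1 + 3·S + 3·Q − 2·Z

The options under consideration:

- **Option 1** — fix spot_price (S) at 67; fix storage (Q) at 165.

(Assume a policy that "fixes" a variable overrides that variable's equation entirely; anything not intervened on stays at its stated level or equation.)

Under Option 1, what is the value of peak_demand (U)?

113

Option 1 (S := 67, Q := 165):
  S = 67
  Q = 165
  Z = -39 + 2·165 = 291
  U = -1 + 3·67 + 3·165 − 2·291 = 113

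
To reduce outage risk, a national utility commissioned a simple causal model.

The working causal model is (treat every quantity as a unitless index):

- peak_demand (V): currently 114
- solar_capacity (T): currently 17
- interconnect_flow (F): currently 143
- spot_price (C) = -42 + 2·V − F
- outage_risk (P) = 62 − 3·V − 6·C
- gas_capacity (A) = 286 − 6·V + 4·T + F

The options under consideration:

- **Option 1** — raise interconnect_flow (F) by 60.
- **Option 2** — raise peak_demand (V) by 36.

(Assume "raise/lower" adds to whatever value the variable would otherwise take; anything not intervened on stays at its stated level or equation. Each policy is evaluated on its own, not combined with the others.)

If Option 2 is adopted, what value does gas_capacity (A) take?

-403

Option 2 (V + 36):
  V = 114 + 36 = 150
  T = 17
  F = 143
  A = 286 − 6·150 + 4·17 + 143 = -403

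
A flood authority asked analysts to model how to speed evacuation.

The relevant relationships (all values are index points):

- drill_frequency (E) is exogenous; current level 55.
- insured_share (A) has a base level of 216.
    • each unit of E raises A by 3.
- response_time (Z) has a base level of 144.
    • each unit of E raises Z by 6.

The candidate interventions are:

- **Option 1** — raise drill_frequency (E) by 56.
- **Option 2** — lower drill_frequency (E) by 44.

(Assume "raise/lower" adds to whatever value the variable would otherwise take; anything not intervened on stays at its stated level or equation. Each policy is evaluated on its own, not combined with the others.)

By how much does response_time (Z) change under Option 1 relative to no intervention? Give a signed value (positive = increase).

Baseline:
  E = 55
  Z = 144 + 6·55 = 474
Option 1 (E + 56):
  E = 55 + 56 = 111
  Z = 144 + 6·111 = 810
Change in Z: 810 − 474 = 336

336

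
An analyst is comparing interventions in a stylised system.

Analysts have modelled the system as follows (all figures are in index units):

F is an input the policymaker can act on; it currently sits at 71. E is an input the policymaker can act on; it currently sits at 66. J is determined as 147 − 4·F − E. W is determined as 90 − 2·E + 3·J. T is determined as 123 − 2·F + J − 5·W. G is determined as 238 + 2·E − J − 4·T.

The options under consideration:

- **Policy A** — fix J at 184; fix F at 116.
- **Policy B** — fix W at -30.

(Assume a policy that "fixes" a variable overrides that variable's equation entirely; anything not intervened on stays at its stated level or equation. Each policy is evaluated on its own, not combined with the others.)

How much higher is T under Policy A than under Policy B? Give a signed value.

-2403

Policy A (J := 184, F := 116):
  F = 116
  E = 66
  J = 184
  W = 90 − 2·66 + 3·184 = 510
  T = 123 − 2·116 + 184 − 5·510 = -2475
Policy B (W := -30):
  F = 71
  E = 66
  J = 147 − 4·71 − 66 = -203
  W = -30
  T = 123 − 2·71 + (-203) − 5·(-30) = -72
T: -2475 − (-72) = -2403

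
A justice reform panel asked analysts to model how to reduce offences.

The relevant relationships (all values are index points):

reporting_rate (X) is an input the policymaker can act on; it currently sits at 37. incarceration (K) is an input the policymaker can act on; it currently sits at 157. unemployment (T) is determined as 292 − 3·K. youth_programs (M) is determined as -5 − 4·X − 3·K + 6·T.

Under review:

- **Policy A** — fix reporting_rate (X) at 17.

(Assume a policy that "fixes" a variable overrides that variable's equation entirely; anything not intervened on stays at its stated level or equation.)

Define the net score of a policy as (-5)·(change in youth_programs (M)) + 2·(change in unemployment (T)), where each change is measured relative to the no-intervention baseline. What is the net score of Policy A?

Baseline:
  X = 37
  K = 157
  T = 292 − 3·157 = -179
  M = -5 − 4·37 − 3·157 + 6·(-179) = -1698
Policy A (X := 17):
  X = 17
  K = 157
  T = 292 − 3·157 = -179
  M = -5 − 4·17 − 3·157 + 6·(-179) = -1618
ΔM = -1618 − (-1698) = 80; ΔT = -179 − (-179) = 0
Score = (-5)·80 + 2·0 = -400

-400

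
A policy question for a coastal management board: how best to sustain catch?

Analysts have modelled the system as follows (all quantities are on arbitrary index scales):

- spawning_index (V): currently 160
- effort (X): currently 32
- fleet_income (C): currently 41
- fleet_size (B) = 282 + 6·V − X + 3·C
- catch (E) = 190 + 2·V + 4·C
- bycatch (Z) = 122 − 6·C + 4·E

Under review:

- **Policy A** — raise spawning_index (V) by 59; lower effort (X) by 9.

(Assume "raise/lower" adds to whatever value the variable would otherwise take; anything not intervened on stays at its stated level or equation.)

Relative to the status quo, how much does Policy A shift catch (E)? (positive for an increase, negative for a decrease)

118

Baseline:
  V = 160
  C = 41
  E = 190 + 2·160 + 4·41 = 674
Policy A (V + 59, X − 9):
  V = 160 + 59 = 219
  C = 41
  E = 190 + 2·219 + 4·41 = 792
Change in E: 792 − 674 = 118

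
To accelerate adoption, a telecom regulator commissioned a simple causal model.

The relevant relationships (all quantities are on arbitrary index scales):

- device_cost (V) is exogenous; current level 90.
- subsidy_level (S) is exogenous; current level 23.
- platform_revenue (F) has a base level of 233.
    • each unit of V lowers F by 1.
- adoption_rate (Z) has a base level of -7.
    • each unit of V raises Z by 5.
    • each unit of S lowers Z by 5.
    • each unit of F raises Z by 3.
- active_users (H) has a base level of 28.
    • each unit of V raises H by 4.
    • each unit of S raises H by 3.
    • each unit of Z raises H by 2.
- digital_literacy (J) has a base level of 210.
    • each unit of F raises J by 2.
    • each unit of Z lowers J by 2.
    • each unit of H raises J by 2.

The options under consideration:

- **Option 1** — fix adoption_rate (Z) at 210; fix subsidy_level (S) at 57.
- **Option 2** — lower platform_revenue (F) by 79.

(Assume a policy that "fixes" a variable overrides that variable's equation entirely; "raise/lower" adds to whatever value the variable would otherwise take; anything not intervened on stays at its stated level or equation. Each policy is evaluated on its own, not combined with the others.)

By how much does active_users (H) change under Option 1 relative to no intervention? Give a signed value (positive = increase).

-992

Baseline:
  V = 90
  S = 23
  F = 233 − 90 = 143
  Z = -7 + 5·90 − 5·23 + 3·143 = 757
  H = 28 + 4·90 + 3·23 + 2·757 = 1971
Option 1 (Z := 210, S := 57):
  V = 90
  S = 57
  F = 233 − 90 = 143
  Z = 210
  H = 28 + 4·90 + 3·57 + 2·210 = 979
Change in H: 979 − 1971 = -992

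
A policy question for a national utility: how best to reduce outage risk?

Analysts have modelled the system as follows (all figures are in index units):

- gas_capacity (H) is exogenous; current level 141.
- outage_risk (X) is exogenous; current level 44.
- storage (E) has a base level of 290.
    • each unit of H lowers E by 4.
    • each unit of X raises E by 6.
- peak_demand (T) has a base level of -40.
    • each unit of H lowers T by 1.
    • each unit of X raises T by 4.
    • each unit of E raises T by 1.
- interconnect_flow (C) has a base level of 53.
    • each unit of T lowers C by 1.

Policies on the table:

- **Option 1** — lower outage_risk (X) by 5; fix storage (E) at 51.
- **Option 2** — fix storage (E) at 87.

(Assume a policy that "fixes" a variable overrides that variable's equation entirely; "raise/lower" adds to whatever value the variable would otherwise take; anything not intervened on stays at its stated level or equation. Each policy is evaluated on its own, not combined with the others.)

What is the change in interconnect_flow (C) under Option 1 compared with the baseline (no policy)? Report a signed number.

Baseline:
  H = 141
  X = 44
  E = 290 − 4·141 + 6·44 = -10
  T = -40 − 141 + 4·44 + (-10) = -15
  C = 53 − (-15) = 68
Option 1 (X − 5, E := 51):
  H = 141
  X = 44 − 5 = 39
  E = 51
  T = -40 − 141 + 4·39 + 51 = 26
  C = 53 − 26 = 27
Change in C: 27 − 68 = -41

-41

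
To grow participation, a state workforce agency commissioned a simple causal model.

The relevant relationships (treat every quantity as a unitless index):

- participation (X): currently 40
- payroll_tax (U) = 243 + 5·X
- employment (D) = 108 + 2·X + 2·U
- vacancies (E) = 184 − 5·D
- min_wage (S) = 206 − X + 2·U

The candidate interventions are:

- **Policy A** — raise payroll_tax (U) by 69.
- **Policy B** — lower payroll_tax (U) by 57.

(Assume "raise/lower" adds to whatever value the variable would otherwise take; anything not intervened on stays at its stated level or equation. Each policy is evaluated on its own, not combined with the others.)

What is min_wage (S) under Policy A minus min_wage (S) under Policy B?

252

Policy A (U + 69):
  X = 40
  U = 243 + 5·40 (+69 from intervention) = 512
  S = 206 − 40 + 2·512 = 1190
Policy B (U − 57):
  X = 40
  U = 243 + 5·40 (−57 from intervention) = 386
  S = 206 − 40 + 2·386 = 938
S: 1190 − 938 = 252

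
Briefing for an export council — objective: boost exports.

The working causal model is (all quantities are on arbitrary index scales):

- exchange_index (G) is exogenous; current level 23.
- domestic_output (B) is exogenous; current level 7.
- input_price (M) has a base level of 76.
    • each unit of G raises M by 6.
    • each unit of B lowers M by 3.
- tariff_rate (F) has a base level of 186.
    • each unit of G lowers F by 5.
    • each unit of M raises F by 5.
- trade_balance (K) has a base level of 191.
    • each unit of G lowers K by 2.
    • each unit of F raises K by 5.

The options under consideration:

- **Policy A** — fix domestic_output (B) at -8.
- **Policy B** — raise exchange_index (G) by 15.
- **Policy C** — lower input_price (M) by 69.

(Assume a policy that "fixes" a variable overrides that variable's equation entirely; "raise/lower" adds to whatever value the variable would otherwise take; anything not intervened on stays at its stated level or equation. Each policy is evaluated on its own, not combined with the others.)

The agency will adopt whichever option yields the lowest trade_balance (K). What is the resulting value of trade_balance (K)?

3600

Policy A (B := -8):
  G = 23
  B = -8
  M = 76 + 6·23 − 3·(-8) = 238
  F = 186 − 5·23 + 5·238 = 1261
  K = 191 − 2·23 + 5·1261 = 6450
Policy B (G + 15):
  G = 23 + 15 = 38
  B = 7
  M = 76 + 6·38 − 3·7 = 283
  F = 186 − 5·38 + 5·283 = 1411
  K = 191 − 2·38 + 5·1411 = 7170
Policy C (M − 69):
  G = 23
  B = 7
  M = 76 + 6·23 − 3·7 (−69 from intervention) = 124
  F = 186 − 5·23 + 5·124 = 691
  K = 191 − 2·23 + 5·691 = 3600
Comparing — Policy A: K=6450, Policy B: K=7170, Policy C: K=3600. Lowest is 3600 (Policy C).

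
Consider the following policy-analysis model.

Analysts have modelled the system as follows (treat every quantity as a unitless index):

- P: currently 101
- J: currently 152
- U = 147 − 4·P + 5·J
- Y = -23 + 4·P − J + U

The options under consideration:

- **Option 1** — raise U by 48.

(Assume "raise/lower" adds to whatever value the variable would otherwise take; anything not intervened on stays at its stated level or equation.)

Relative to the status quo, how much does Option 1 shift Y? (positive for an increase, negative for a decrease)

Baseline:
  P = 101
  J = 152
  U = 147 − 4·101 + 5·152 = 503
  Y = -23 + 4·101 − 152 + 503 = 732
Option 1 (U + 48):
  P = 101
  J = 152
  U = 147 − 4·101 + 5·152 (+48 from intervention) = 551
  Y = -23 + 4·101 − 152 + 551 = 780
Change in Y: 780 − 732 = 48

48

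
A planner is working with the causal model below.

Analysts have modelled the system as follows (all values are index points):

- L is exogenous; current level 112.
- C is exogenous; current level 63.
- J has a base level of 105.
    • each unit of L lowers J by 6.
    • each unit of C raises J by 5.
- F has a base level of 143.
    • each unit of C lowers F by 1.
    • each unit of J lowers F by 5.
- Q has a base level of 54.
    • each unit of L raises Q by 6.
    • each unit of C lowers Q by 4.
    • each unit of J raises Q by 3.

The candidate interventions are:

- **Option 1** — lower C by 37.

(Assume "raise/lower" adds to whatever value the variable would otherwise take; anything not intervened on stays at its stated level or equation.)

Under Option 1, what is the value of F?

Option 1 (C − 37):
  L = 112
  C = 63 − 37 = 26
  J = 105 − 6·112 + 5·26 = -437
  F = 143 − 26 − 5·(-437) = 2302

2302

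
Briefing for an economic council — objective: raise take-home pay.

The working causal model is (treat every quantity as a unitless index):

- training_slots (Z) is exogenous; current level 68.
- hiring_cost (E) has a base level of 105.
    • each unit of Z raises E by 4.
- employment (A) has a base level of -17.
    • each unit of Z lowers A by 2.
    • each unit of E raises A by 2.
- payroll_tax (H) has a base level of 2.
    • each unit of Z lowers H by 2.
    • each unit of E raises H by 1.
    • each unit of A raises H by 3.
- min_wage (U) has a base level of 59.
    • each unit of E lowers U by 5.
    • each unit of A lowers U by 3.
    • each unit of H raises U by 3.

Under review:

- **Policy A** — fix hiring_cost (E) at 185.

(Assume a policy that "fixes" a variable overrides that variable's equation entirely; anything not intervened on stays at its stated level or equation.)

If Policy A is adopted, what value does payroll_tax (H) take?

Policy A (E := 185):
  Z = 68
  E = 185
  A = -17 − 2·68 + 2·185 = 217
  H = 2 − 2·68 + 185 + 3·217 = 702

702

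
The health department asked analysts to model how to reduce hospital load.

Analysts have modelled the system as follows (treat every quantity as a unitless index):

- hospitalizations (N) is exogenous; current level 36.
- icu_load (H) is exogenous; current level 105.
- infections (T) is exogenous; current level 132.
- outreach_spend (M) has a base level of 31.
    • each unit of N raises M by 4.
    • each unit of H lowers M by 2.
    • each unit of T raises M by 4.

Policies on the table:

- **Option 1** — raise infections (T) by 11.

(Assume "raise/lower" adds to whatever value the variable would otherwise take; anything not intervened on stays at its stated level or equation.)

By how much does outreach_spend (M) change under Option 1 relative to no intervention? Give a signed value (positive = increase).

Baseline:
  N = 36
  H = 105
  T = 132
  M = 31 + 4·36 − 2·105 + 4·132 = 493
Option 1 (T + 11):
  N = 36
  H = 105
  T = 132 + 11 = 143
  M = 31 + 4·36 − 2·105 + 4·143 = 537
Change in M: 537 − 493 = 44

44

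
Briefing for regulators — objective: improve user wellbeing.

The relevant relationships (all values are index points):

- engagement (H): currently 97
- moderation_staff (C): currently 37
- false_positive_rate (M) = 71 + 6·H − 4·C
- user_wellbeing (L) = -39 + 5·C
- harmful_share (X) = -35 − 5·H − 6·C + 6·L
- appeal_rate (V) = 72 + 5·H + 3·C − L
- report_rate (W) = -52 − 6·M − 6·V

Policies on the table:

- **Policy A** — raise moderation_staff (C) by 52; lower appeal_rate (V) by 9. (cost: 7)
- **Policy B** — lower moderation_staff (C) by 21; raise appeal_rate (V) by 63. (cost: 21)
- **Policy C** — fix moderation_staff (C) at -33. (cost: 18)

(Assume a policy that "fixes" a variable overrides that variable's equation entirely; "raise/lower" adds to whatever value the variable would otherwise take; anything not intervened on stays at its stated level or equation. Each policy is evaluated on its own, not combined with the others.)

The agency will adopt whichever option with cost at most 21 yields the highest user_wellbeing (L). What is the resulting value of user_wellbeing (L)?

Policy A (C + 52, V − 9):
  C = 37 + 52 = 89
  L = -39 + 5·89 = 406
Policy B (C − 21, V + 63):
  C = 37 − 21 = 16
  L = -39 + 5·16 = 41
Policy C (C := -33):
  C = -33
  L = -39 + 5·(-33) = -204
Comparing — Policy A: L=406, Policy B: L=41, Policy C: L=-204. Highest is 406 (Policy A).

406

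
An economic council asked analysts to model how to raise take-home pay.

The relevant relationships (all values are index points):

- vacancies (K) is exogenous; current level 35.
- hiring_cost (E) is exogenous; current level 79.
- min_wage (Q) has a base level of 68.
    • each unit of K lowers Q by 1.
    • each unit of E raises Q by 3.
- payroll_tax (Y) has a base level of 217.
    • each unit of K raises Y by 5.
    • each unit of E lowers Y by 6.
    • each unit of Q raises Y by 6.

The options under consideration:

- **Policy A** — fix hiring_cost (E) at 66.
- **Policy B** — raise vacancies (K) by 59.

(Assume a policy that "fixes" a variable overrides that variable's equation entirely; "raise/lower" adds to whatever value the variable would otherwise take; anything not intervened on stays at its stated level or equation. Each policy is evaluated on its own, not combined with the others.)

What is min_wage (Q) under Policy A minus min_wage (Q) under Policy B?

20

Policy A (E := 66):
  K = 35
  E = 66
  Q = 68 − 35 + 3·66 = 231
Policy B (K + 59):
  K = 35 + 59 = 94
  E = 79
  Q = 68 − 94 + 3·79 = 211
Q: 231 − 211 = 20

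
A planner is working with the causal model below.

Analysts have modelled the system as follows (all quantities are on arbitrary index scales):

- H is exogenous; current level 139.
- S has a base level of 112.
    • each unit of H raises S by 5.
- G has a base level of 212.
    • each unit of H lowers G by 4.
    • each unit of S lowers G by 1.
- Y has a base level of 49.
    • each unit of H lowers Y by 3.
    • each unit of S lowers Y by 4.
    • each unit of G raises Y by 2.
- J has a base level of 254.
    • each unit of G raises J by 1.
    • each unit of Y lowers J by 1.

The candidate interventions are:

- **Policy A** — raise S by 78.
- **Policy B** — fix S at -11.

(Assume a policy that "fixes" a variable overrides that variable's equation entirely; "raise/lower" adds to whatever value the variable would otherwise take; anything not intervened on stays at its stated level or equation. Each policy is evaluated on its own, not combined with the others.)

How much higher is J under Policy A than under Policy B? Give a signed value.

Policy A (S + 78):
  H = 139
  S = 112 + 5·139 (+78 from intervention) = 885
  G = 212 − 4·139 − 885 = -1229
  Y = 49 − 3·139 − 4·885 + 2·(-1229) = -6366
  J = 254 + (-1229) − (-6366) = 5391
Policy B (S := -11):
  H = 139
  S = -11
  G = 212 − 4·139 − (-11) = -333
  Y = 49 − 3·139 − 4·(-11) + 2·(-333) = -990
  J = 254 + (-333) − (-990) = 911
J: 5391 − 911 = 4480

4480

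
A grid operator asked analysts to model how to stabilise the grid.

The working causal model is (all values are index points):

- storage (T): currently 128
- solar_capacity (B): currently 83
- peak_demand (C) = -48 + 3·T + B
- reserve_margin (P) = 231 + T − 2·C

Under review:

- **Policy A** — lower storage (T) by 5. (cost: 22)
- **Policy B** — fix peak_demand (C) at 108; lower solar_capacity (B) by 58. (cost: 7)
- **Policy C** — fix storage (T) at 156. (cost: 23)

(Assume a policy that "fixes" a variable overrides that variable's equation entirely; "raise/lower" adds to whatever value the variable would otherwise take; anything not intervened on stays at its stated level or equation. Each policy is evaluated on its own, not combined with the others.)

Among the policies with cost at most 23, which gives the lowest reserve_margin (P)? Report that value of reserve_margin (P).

-619

Policy A (T − 5):
  T = 128 − 5 = 123
  B = 83
  C = -48 + 3·123 + 83 = 404
  P = 231 + 123 − 2·404 = -454
Policy B (C := 108, B − 58):
  T = 128
  B = 83 − 58 = 25
  C = 108
  P = 231 + 128 − 2·108 = 143
Policy C (T := 156):
  T = 156
  B = 83
  C = -48 + 3·156 + 83 = 503
  P = 231 + 156 − 2·503 = -619
Comparing — Policy A: P=-454, Policy B: P=143, Policy C: P=-619. Lowest is -619 (Policy C).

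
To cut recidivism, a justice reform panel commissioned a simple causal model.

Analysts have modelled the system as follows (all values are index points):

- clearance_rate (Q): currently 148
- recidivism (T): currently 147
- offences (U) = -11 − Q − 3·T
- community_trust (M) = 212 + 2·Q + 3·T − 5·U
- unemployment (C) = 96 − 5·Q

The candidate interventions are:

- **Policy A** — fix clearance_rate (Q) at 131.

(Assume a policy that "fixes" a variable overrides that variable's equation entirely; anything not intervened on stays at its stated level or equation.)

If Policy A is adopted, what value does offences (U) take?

Policy A (Q := 131):
  Q = 131
  T = 147
  U = -11 − 131 − 3·147 = -583

-583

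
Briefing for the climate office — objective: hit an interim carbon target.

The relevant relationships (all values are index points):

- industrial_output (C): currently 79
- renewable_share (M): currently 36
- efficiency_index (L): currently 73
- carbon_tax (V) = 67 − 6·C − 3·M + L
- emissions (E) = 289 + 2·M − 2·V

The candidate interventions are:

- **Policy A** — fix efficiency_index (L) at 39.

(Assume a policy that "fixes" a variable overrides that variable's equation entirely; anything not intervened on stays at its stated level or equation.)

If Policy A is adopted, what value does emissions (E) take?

1313

Policy A (L := 39):
  C = 79
  M = 36
  L = 39
  V = 67 − 6·79 − 3·36 + 39 = -476
  E = 289 + 2·36 − 2·(-476) = 1313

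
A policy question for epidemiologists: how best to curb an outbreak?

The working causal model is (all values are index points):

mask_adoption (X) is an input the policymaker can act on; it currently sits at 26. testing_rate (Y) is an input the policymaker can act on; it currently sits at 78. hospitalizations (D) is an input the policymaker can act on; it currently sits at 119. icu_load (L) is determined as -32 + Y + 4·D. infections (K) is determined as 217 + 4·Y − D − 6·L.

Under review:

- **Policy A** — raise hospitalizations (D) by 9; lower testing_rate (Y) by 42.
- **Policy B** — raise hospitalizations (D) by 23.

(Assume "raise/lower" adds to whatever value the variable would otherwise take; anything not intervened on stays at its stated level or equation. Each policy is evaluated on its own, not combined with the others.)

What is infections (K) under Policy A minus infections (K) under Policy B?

434

Policy A (D + 9, Y − 42):
  Y = 78 − 42 = 36
  D = 119 + 9 = 128
  L = -32 + 36 + 4·128 = 516
  K = 217 + 4·36 − 128 − 6·516 = -2863
Policy B (D + 23):
  Y = 78
  D = 119 + 23 = 142
  L = -32 + 78 + 4·142 = 614
  K = 217 + 4·78 − 142 − 6·614 = -3297
K: -2863 − (-3297) = 434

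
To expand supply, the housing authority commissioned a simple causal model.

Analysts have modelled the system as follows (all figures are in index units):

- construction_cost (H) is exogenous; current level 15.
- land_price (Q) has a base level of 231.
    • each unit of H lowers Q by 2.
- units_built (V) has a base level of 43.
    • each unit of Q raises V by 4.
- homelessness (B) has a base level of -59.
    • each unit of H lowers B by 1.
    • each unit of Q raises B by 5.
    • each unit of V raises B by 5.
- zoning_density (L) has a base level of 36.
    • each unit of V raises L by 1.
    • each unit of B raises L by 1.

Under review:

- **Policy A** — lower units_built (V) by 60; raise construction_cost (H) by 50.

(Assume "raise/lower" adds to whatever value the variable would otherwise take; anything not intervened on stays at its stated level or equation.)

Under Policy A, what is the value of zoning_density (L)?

Policy A (V − 60, H + 50):
  H = 15 + 50 = 65
  Q = 231 − 2·65 = 101
  V = 43 + 4·101 (−60 from intervention) = 387
  B = -59 − 65 + 5·101 + 5·387 = 2316
  L = 36 + 387 + 2316 = 2739

2739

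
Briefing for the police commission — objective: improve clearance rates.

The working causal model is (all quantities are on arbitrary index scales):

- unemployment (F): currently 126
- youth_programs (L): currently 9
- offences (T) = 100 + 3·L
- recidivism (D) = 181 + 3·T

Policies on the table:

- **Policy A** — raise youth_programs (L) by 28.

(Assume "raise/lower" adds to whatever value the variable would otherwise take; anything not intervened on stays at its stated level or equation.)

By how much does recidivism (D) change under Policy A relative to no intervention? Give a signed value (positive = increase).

Baseline:
  L = 9
  T = 100 + 3·9 = 127
  D = 181 + 3·127 = 562
Policy A (L + 28):
  L = 9 + 28 = 37
  T = 100 + 3·37 = 211
  D = 181 + 3·211 = 814
Change in D: 814 − 562 = 252

252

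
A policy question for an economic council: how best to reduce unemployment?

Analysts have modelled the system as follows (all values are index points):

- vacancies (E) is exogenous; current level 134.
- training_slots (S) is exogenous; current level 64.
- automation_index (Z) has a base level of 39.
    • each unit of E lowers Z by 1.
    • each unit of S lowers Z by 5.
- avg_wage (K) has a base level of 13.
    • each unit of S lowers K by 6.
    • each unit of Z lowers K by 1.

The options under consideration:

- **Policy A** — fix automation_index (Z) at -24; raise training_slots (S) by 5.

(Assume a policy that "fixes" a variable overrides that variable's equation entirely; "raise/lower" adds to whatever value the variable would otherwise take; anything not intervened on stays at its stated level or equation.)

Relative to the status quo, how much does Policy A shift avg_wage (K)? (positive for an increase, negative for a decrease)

-421

Baseline:
  E = 134
  S = 64
  Z = 39 − 134 − 5·64 = -415
  K = 13 − 6·64 − (-415) = 44
Policy A (Z := -24, S + 5):
  E = 134
  S = 64 + 5 = 69
  Z = -24
  K = 13 − 6·69 − (-24) = -377
Change in K: -377 − 44 = -421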